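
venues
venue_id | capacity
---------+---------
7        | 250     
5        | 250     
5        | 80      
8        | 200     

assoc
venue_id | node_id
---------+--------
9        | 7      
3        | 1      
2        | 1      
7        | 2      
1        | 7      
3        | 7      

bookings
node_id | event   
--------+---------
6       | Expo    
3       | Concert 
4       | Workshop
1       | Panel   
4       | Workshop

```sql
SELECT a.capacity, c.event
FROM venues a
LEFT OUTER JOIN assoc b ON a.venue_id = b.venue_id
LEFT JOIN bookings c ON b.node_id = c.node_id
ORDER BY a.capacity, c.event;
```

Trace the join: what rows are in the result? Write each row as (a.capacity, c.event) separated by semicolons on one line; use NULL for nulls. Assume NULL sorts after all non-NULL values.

Step 1 — a LEFT JOIN b on venue_id → 4 row(s).
Then LEFT JOIN `bookings c` on node_id: each of those 4 rows is kept; rows whose b.node_id has no match in c get NULL for c's columns.

(80, NULL); (200, NULL); (250, NULL); (250, NULL)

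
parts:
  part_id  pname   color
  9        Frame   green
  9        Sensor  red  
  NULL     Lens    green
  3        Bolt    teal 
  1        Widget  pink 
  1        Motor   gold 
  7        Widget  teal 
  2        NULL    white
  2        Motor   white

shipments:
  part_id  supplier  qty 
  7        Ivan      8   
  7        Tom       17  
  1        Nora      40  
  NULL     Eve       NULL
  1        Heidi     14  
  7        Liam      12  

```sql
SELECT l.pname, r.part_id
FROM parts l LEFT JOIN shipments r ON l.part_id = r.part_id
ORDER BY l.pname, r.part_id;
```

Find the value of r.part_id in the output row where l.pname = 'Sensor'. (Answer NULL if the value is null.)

NULL

LEFT JOIN keeps every row from `parts`; unmatched rows get NULL for `shipments`'s columns.
Matching on l.part_id = r.part_id. A NULL in a compared column never satisfies the condition.
- l row (part_id=9): no match → kept, r columns NULL.
- l row (part_id=9): no match → kept, r columns NULL.
- l row (part_id=NULL): no match → kept, r columns NULL.
- l row (part_id=3): no match → kept, r columns NULL.
- l row (part_id=1): matches 2 r row(s) → 2 output row(s).
- l row (part_id=1): matches 2 r row(s) → 2 output row(s).
- l row (part_id=7): matches 3 r row(s) → 3 output row(s).
- l row (part_id=2): no match → kept, r columns NULL.
- l row (part_id=2): no match → kept, r columns NULL.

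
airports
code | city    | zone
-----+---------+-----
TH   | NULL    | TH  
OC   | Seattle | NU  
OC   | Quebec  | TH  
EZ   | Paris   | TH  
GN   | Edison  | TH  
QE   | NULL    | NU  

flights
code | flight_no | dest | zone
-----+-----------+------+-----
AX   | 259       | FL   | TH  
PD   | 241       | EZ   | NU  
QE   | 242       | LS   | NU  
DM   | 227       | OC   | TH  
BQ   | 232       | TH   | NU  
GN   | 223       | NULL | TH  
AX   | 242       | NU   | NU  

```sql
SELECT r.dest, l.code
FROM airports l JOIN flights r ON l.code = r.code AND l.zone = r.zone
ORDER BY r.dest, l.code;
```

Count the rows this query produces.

2

INNER JOIN keeps only pairs where the ON condition holds.
Matching on l.code = r.code AND l.zone = r.zone.
- l row (code=TH, zone=TH): no match → dropped.
- l row (code=OC, zone=NU): no match → dropped.
- l row (code=OC, zone=TH): no match → dropped.
- l row (code=EZ, zone=TH): no match → dropped.
- l row (code=GN, zone=TH): matches 1 r row(s) → 1 output row(s).
- l row (code=QE, zone=NU): matches 1 r row(s) → 1 output row(s).
Total: 2 rows.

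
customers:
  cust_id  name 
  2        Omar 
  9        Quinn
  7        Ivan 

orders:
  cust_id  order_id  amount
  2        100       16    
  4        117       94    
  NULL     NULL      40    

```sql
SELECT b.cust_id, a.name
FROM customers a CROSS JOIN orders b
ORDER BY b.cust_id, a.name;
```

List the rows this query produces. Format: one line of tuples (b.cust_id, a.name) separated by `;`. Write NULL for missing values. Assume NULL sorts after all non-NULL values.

(2, Ivan); (2, Omar); (2, Quinn); (4, Ivan); (4, Omar); (4, Quinn); (NULL, Ivan); (NULL, Omar); (NULL, Quinn)

CROSS JOIN pairs every row of `customers` with every row of `orders`: 3 × 3 = 9 rows.
After projecting and ordering:
b.cust_id | a.name
2 | Ivan
2 | Omar
2 | Quinn
4 | Ivan
4 | Omar
4 | Quinn
NULL | Ivan
NULL | Omar
NULL | Quinn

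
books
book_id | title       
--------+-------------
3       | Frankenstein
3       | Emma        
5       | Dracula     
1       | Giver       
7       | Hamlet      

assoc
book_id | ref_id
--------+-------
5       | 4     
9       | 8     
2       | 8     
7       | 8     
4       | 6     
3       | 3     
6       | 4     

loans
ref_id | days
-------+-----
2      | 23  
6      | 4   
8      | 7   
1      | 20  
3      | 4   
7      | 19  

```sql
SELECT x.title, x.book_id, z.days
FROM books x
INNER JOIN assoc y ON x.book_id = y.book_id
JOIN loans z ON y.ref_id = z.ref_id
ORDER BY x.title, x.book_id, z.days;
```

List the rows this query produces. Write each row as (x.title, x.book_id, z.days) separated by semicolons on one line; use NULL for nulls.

Joins associate left-to-right: books INNER JOIN assoc on book_id gives 4 intermediate row(s).
Then INNER JOIN `loans z` on ref_id: keep only rows whose y.ref_id appears in z.

(Emma, 3, 4); (Frankenstein, 3, 4); (Hamlet, 7, 7)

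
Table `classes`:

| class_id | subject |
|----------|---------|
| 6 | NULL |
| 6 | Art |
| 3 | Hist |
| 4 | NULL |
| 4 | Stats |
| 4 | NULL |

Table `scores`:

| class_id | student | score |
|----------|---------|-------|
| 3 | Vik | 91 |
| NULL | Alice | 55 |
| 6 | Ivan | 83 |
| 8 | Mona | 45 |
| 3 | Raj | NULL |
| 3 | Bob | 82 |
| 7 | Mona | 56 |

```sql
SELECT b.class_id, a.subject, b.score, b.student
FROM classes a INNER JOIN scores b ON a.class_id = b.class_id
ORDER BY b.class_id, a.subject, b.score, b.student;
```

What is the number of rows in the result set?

INNER JOIN keeps only pairs where the ON condition holds.
Matching on a.class_id = b.class_id. A NULL in a compared column never satisfies the condition.
- a (class_id=6) pairs with 1 row(s) of b.
- a (class_id=6) pairs with 1 row(s) of b.
- a (class_id=3) pairs with 3 row(s) of b.
- a (class_id=4) has no partner → excluded.
- a (class_id=4) has no partner → excluded.
- a (class_id=4) has no partner → excluded.
Total: 5 rows.

5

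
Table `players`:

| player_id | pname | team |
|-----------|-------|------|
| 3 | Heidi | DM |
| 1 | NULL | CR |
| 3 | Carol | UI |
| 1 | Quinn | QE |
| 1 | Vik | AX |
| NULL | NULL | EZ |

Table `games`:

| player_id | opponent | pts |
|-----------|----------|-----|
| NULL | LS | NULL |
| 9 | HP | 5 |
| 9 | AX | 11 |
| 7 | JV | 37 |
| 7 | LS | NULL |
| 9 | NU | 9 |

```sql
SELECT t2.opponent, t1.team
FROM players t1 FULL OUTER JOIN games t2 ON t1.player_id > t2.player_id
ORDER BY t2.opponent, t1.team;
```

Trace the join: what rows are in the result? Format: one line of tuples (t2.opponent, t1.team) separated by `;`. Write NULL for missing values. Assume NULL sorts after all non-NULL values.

FULL OUTER JOIN keeps every row from both sides; unmatched rows get NULL for the other side's columns.
Matching on t1.player_id > t2.player_id. A NULL in a compared column never satisfies the condition.
Matched pairs: 0; unmatched t1 rows kept: 6; unmatched t2 rows kept: 6.

(AX, NULL); (HP, NULL); (JV, NULL); (LS, NULL); (LS, NULL); (NU, NULL); (NULL, AX); (NULL, CR); (NULL, DM); (NULL, EZ); (NULL, QE); (NULL, UI)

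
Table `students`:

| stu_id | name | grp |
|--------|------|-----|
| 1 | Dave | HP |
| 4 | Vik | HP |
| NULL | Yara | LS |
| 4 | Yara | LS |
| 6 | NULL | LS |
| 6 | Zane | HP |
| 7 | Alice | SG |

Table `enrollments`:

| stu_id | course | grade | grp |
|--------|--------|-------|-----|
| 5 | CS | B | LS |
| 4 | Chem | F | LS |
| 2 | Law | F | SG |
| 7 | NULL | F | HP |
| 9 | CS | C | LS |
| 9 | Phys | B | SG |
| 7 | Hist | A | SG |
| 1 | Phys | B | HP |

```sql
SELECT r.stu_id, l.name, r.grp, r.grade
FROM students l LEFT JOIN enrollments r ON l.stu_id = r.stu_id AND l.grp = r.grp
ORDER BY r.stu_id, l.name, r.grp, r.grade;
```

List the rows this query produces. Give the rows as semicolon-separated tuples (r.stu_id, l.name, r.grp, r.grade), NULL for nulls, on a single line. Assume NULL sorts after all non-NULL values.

LEFT JOIN keeps every row from `students`; unmatched rows get NULL for `enrollments`'s columns.
Matching on l.stu_id = r.stu_id AND l.grp = r.grp. A NULL in a compared column never satisfies the condition.
- stu_id=1, grp=HP: 1 matching r row(s), so 1 row(s) emitted.
- stu_id=4, grp=HP: no r row matches, row kept with r columns NULL.
- stu_id=NULL, grp=LS: no r row matches, row kept with r columns NULL.
- stu_id=4, grp=LS: 1 matching r row(s), so 1 row(s) emitted.
- stu_id=6, grp=LS: no r row matches, row kept with r columns NULL.
- stu_id=6, grp=HP: no r row matches, row kept with r columns NULL.
- stu_id=7, grp=SG: 1 matching r row(s), so 1 row(s) emitted.
After projecting and ordering:
r.stu_id | l.name | r.grp | r.grade
1 | Dave | HP | B
4 | Yara | LS | F
7 | Alice | SG | A
NULL | Vik | NULL | NULL
NULL | Yara | NULL | NULL
NULL | Zane | NULL | NULL
NULL | NULL | NULL | NULL

(1, Dave, HP, B); (4, Yara, LS, F); (7, Alice, SG, A); (NULL, Vik, NULL, NULL); (NULL, Yara, NULL, NULL); (NULL, Zane, NULL, NULL); (NULL, NULL, NULL, NULL)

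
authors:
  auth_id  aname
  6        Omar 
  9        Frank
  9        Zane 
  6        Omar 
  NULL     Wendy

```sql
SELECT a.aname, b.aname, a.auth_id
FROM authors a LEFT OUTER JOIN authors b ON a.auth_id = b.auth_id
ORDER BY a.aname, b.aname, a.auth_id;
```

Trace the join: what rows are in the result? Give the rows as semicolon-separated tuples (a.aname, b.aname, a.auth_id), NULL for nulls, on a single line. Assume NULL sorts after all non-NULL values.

LEFT JOIN keeps every row from `authors a`; unmatched rows get NULL for `authors b`'s columns.
Matching on a.auth_id = b.auth_id. A NULL in a compared column never satisfies the condition.
Matched pairs: 8; unmatched a rows kept: 1.

(Frank, Frank, 9); (Frank, Zane, 9); (Omar, Omar, 6); (Omar, Omar, 6); (Omar, Omar, 6); (Omar, Omar, 6); (Wendy, NULL, NULL); (Zane, Frank, 9); (Zane, Zane, 9)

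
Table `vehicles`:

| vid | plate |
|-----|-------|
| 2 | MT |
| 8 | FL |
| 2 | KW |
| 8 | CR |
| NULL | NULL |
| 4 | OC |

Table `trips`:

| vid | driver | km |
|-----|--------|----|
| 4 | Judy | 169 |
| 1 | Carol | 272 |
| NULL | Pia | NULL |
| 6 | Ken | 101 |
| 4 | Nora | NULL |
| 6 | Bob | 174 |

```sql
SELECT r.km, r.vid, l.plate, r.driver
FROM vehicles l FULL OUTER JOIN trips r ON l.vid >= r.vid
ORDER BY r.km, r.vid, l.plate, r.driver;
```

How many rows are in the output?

17

FULL OUTER JOIN keeps every row from both sides; unmatched rows get NULL for the other side's columns.
Matching on l.vid >= r.vid. A NULL in a compared column never satisfies the condition.
Matched pairs: 15; unmatched l rows kept: 1; unmatched r rows kept: 1.
Total: 15 matched + 2 padded = 17 rows.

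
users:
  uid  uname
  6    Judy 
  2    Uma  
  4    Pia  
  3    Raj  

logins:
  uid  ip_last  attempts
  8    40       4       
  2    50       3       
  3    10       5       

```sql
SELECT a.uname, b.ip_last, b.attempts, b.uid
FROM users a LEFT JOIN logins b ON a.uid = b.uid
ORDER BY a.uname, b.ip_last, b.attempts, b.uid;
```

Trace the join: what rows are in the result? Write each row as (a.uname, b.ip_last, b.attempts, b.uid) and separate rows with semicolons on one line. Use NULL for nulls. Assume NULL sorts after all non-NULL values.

(Judy, NULL, NULL, NULL); (Pia, NULL, NULL, NULL); (Raj, 10, 5, 3); (Uma, 50, 3, 2)

LEFT JOIN keeps every row from `users`; unmatched rows get NULL for `logins`'s columns.
Matching on a.uid = b.uid.
Matched pairs: 2; unmatched a rows kept: 2.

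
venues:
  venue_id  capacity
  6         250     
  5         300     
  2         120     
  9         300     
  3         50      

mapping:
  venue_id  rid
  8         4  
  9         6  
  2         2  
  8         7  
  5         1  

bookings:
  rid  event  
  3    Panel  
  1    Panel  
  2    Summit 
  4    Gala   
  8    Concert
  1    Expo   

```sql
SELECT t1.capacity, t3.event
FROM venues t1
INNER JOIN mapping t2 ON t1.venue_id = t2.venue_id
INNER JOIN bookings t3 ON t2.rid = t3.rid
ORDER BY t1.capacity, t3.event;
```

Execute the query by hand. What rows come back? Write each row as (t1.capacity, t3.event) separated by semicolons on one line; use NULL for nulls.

Step 1 — t1 INNER JOIN t2 on venue_id → 3 row(s).
Then INNER JOIN `bookings t3` on rid: keep only rows whose t2.rid appears in t3.

(120, Summit); (300, Expo); (300, Panel)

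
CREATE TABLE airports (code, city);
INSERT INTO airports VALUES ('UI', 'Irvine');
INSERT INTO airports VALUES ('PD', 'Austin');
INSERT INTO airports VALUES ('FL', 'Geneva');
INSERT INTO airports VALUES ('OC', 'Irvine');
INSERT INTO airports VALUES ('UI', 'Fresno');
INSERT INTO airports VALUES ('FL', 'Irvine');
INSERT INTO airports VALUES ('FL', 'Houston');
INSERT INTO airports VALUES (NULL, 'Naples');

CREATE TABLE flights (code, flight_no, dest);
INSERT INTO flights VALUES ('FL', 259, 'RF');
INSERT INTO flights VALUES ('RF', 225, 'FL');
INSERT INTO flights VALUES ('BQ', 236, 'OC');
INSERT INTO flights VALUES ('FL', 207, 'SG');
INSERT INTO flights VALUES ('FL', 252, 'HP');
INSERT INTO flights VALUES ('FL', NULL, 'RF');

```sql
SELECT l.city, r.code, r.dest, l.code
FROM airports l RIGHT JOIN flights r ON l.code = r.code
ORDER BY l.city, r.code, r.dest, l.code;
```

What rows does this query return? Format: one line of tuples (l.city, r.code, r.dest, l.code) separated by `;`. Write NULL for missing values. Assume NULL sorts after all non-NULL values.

(Geneva, FL, HP, FL); (Geneva, FL, RF, FL); (Geneva, FL, RF, FL); (Geneva, FL, SG, FL); (Houston, FL, HP, FL); (Houston, FL, RF, FL); (Houston, FL, RF, FL); (Houston, FL, SG, FL); (Irvine, FL, HP, FL); (Irvine, FL, RF, FL); (Irvine, FL, RF, FL); (Irvine, FL, SG, FL); (NULL, BQ, OC, NULL); (NULL, RF, FL, NULL)

RIGHT JOIN keeps every row from `flights`; unmatched rows get NULL for `airports`'s columns.
Matching on l.code = r.code. A NULL in a compared column never satisfies the condition.
- l row (code=UI): no match.
- l row (code=PD): no match.
- l row (code=FL): matches 4 r row(s) → 4 output row(s).
- l row (code=OC): no match.
- l row (code=UI): no match.
- l row (code=FL): matches 4 r row(s) → 4 output row(s).
- l row (code=FL): matches 4 r row(s) → 4 output row(s).
- l row (code=NULL): no match.
- 2 r row(s) had no l match → kept, l columns NULL.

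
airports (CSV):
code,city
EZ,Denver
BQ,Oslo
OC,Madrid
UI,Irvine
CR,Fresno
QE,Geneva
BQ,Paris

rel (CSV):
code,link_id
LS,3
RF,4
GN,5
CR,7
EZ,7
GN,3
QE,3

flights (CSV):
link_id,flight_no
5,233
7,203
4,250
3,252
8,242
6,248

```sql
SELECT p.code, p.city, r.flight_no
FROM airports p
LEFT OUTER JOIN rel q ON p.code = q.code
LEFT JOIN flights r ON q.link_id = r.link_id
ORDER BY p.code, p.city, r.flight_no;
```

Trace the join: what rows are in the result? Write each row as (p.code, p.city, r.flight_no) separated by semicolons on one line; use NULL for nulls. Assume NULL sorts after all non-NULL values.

Joins associate left-to-right: airports LEFT JOIN rel on code gives 7 intermediate row(s).
Then LEFT JOIN `flights r` on link_id: each of those 7 rows is kept; rows whose q.link_id has no match in r get NULL for r's columns.

(BQ, Oslo, NULL); (BQ, Paris, NULL); (CR, Fresno, 203); (EZ, Denver, 203); (OC, Madrid, NULL); (QE, Geneva, 252); (UI, Irvine, NULL)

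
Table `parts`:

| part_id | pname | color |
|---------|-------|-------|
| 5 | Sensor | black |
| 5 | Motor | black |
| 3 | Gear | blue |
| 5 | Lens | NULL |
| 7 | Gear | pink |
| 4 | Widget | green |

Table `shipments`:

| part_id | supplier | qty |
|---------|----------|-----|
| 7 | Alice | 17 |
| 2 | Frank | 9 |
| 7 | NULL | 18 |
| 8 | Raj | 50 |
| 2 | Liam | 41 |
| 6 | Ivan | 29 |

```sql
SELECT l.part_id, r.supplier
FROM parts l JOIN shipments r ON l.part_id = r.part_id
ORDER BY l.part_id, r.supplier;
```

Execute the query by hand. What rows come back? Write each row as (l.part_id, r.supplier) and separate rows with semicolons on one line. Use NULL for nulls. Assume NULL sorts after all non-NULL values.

INNER JOIN keeps only pairs where the ON condition holds.
Matching on l.part_id = r.part_id.
Matched pairs: 2.

(7, Alice); (7, NULL)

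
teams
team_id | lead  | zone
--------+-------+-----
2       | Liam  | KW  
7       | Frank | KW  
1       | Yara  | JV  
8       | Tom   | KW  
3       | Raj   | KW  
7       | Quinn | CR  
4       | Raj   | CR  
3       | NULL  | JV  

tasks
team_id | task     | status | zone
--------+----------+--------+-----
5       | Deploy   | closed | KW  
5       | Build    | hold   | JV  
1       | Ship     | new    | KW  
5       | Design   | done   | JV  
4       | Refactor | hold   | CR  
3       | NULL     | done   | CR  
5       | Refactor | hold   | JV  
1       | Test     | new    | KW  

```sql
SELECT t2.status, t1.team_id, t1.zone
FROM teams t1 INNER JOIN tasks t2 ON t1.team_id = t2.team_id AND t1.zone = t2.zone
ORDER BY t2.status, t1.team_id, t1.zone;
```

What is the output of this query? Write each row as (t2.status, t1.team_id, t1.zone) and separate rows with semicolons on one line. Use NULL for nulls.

(hold, 4, CR)

INNER JOIN keeps only pairs where the ON condition holds.
Matching on t1.team_id = t2.team_id AND t1.zone = t2.zone.
Matched pairs: 1.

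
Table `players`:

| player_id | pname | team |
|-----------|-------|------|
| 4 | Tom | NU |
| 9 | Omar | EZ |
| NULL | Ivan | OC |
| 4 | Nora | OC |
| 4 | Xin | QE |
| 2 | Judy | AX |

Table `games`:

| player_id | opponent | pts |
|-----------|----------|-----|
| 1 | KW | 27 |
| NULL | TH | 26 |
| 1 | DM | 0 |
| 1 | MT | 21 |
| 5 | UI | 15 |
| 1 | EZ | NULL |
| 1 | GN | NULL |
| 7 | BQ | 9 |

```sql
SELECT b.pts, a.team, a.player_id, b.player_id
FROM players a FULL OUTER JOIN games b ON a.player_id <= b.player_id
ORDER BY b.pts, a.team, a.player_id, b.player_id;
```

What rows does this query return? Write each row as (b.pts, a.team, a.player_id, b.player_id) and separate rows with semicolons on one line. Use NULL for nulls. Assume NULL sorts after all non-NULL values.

(0, NULL, NULL, 1); (9, AX, 2, 7); (9, NU, 4, 7); (9, OC, 4, 7); (9, QE, 4, 7); (15, AX, 2, 5); (15, NU, 4, 5); (15, OC, 4, 5); (15, QE, 4, 5); (21, NULL, NULL, 1); (26, NULL, NULL, NULL); (27, NULL, NULL, 1); (NULL, EZ, 9, NULL); (NULL, OC, NULL, NULL); (NULL, NULL, NULL, 1); (NULL, NULL, NULL, 1)

FULL OUTER JOIN keeps every row from both sides; unmatched rows get NULL for the other side's columns.
Matching on a.player_id <= b.player_id. A NULL in a compared column never satisfies the condition.
- a (player_id=4) pairs with 2 row(s) of b.
- a (player_id=9) has no partner → padded with NULL.
- a (player_id=NULL) has no partner → padded with NULL.
- a (player_id=4) pairs with 2 row(s) of b.
- a (player_id=4) pairs with 2 row(s) of b.
- a (player_id=2) pairs with 2 row(s) of b.
- 6 b row(s) had no a match → kept, a columns NULL.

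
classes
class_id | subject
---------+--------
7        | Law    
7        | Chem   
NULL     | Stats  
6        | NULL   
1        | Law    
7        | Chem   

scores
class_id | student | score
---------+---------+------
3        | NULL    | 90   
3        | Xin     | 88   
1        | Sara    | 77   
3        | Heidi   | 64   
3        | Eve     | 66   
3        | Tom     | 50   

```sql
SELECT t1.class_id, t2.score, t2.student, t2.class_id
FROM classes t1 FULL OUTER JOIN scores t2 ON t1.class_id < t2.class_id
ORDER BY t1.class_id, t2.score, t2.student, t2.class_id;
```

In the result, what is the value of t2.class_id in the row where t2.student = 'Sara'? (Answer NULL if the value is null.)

1

FULL OUTER JOIN keeps every row from both sides; unmatched rows get NULL for the other side's columns.
Matching on t1.class_id < t2.class_id. A NULL in a compared column never satisfies the condition.
- t1 (class_id=7) has no partner → padded with NULL.
- t1 (class_id=7) has no partner → padded with NULL.
- t1 (class_id=NULL) has no partner → padded with NULL.
- t1 (class_id=6) has no partner → padded with NULL.
- t1 (class_id=1) pairs with 5 row(s) of t2.
- t1 (class_id=7) has no partner → padded with NULL.
- 1 row(s) from t2 found no t1 partner → padded with NULL.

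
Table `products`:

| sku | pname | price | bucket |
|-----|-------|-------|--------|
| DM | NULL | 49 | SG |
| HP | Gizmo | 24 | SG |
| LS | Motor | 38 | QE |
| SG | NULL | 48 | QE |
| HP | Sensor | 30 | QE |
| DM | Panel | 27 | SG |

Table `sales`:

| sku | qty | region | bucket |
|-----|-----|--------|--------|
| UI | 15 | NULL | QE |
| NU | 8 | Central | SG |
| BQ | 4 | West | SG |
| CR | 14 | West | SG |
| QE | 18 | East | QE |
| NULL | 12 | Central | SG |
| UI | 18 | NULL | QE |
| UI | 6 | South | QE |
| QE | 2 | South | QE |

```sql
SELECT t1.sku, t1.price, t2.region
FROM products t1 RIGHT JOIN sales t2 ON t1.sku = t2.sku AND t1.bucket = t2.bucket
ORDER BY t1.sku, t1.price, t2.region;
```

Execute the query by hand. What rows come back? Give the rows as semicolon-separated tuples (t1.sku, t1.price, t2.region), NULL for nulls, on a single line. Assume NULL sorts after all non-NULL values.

(NULL, NULL, Central); (NULL, NULL, Central); (NULL, NULL, East); (NULL, NULL, South); (NULL, NULL, South); (NULL, NULL, West); (NULL, NULL, West); (NULL, NULL, NULL); (NULL, NULL, NULL)

RIGHT JOIN keeps every row from `sales`; unmatched rows get NULL for `products`'s columns.
Matching on t1.sku = t2.sku AND t1.bucket = t2.bucket. A NULL in a compared column never satisfies the condition.
- t1 row (sku=DM, bucket=SG): no match.
- t1 row (sku=HP, bucket=SG): no match.
- t1 row (sku=LS, bucket=QE): no match.
- t1 row (sku=SG, bucket=QE): no match.
- t1 row (sku=HP, bucket=QE): no match.
- t1 row (sku=DM, bucket=SG): no match.
- 9 row(s) from t2 found no t1 partner → padded with NULL.
After projecting and ordering:
t1.sku | t1.price | t2.region
NULL | NULL | Central
NULL | NULL | Central
NULL | NULL | East
NULL | NULL | South
NULL | NULL | South
NULL | NULL | West
NULL | NULL | West
NULL | NULL | NULL
NULL | NULL | NULL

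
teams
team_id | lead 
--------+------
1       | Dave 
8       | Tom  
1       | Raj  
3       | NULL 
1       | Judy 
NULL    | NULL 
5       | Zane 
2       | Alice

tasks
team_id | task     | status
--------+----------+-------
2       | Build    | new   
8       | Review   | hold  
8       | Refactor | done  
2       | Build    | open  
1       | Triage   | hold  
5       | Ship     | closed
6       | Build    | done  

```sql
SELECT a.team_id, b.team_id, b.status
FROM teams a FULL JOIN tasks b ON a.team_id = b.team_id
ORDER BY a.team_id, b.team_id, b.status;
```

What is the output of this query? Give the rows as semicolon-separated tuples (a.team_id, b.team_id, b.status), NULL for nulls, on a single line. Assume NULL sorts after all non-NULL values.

(1, 1, hold); (1, 1, hold); (1, 1, hold); (2, 2, new); (2, 2, open); (3, NULL, NULL); (5, 5, closed); (8, 8, done); (8, 8, hold); (NULL, 6, done); (NULL, NULL, NULL)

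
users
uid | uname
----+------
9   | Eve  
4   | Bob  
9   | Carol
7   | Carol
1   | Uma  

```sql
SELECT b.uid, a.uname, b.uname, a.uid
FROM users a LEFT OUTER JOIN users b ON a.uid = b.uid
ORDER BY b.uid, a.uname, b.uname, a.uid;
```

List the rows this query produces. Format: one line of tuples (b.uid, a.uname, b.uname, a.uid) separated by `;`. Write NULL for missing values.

(1, Uma, Uma, 1); (4, Bob, Bob, 4); (7, Carol, Carol, 7); (9, Carol, Carol, 9); (9, Carol, Eve, 9); (9, Eve, Carol, 9); (9, Eve, Eve, 9)

LEFT JOIN keeps every row from `users a`; unmatched rows get NULL for `users b`'s columns.
Matching on a.uid = b.uid.
- a[0] uid=9 → 2 match(es) in b → 2 row(s).
- a[1] uid=4 → 1 match(es) in b → 1 row(s).
- a[2] uid=9 → 2 match(es) in b → 2 row(s).
- a[3] uid=7 → 1 match(es) in b → 1 row(s).
- a[4] uid=1 → 1 match(es) in b → 1 row(s).
After projecting and ordering:
b.uid | a.uname | b.uname | a.uid
1 | Uma | Uma | 1
4 | Bob | Bob | 4
7 | Carol | Carol | 7
9 | Carol | Carol | 9
9 | Carol | Eve | 9
9 | Eve | Carol | 9
9 | Eve | Eve | 9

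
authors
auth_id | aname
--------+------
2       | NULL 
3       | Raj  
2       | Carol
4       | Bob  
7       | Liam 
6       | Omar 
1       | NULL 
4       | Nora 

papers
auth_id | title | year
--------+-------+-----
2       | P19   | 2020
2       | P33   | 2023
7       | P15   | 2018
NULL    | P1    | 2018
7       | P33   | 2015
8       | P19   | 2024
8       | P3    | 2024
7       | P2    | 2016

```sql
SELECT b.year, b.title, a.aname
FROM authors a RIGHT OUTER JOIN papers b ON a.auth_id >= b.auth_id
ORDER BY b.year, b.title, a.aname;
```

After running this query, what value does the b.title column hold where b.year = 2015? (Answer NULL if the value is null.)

RIGHT JOIN keeps every row from `papers`; unmatched rows get NULL for `authors`'s columns.
Matching on a.auth_id >= b.auth_id. A NULL in a compared column never satisfies the condition.
Matched pairs: 17; unmatched b rows kept: 3.

P33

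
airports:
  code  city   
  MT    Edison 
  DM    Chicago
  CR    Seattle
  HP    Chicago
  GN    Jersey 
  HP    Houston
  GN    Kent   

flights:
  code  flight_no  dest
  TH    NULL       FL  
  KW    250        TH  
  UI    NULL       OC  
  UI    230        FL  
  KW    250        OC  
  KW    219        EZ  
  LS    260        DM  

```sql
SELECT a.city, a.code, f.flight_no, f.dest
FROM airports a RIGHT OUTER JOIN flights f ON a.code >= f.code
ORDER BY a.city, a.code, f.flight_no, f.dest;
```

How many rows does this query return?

7

RIGHT JOIN keeps every row from `flights`; unmatched rows get NULL for `airports`'s columns.
Matching on a.code >= f.code.
Matched pairs: 4; unmatched f rows kept: 3.
Total: 4 matched + 3 padded = 7 rows.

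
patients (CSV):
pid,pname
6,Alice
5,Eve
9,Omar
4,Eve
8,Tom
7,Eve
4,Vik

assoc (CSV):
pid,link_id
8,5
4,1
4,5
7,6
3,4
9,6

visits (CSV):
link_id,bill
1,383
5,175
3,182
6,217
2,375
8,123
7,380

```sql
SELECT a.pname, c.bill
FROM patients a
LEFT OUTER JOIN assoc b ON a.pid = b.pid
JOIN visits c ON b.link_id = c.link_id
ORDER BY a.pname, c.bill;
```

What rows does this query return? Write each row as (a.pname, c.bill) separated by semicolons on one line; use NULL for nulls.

(Eve, 175); (Eve, 217); (Eve, 383); (Omar, 217); (Tom, 175); (Vik, 175); (Vik, 383)

Joins associate left-to-right: patients LEFT JOIN assoc on pid gives 9 intermediate row(s).
Then INNER JOIN `visits c` on link_id: keep only rows whose b.link_id appears in c.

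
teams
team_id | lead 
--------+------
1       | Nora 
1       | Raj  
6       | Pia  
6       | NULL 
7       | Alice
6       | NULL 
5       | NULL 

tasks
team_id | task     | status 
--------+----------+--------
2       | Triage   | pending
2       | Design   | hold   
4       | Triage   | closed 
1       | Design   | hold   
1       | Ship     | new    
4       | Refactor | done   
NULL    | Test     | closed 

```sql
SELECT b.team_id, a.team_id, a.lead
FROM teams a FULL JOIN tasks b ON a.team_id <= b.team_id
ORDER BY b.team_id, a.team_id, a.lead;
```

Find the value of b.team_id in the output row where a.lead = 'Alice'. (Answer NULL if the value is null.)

NULL

FULL OUTER JOIN keeps every row from both sides; unmatched rows get NULL for the other side's columns.
Matching on a.team_id <= b.team_id. A NULL in a compared column never satisfies the condition.
- a (team_id=1) pairs with 6 row(s) of b.
- a (team_id=1) pairs with 6 row(s) of b.
- a (team_id=6) has no partner → padded with NULL.
- a (team_id=6) has no partner → padded with NULL.
- a (team_id=7) has no partner → padded with NULL.
- a (team_id=6) has no partner → padded with NULL.
- a (team_id=5) has no partner → padded with NULL.
- 1 b row(s) had no a match → kept, a columns NULL.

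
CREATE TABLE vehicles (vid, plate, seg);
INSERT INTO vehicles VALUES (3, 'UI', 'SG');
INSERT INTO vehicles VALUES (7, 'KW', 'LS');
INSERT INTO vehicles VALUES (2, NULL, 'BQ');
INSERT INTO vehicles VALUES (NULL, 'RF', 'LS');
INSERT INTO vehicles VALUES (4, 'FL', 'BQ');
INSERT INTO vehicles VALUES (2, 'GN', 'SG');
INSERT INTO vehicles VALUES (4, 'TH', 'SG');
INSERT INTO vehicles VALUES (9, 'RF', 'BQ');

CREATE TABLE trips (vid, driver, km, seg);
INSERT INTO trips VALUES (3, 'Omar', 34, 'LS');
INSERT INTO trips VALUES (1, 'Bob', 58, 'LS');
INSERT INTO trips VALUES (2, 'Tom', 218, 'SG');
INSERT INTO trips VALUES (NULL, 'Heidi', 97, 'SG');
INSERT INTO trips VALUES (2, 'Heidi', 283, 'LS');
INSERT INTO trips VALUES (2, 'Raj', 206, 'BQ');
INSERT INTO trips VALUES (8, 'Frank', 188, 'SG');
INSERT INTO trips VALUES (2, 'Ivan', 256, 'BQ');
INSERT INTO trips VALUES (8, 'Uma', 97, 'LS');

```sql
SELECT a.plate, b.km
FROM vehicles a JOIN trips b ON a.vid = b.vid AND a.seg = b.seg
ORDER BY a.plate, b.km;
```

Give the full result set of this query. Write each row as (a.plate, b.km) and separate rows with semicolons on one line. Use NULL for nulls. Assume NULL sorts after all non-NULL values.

(GN, 218); (NULL, 206); (NULL, 256)

INNER JOIN keeps only pairs where the ON condition holds.
Matching on a.vid = b.vid AND a.seg = b.seg. A NULL in a compared column never satisfies the condition.
- a row (vid=3, seg=SG): no match → dropped.
- a row (vid=7, seg=LS): no match → dropped.
- a row (vid=2, seg=BQ): matches 2 b row(s) → 2 output row(s).
- a row (vid=NULL, seg=LS): no match → dropped.
- a row (vid=4, seg=BQ): no match → dropped.
- a row (vid=2, seg=SG): matches 1 b row(s) → 1 output row(s).
- a row (vid=4, seg=SG): no match → dropped.
- a row (vid=9, seg=BQ): no match → dropped.
After projecting and ordering:
a.plate | b.km
GN | 218
NULL | 206
NULL | 256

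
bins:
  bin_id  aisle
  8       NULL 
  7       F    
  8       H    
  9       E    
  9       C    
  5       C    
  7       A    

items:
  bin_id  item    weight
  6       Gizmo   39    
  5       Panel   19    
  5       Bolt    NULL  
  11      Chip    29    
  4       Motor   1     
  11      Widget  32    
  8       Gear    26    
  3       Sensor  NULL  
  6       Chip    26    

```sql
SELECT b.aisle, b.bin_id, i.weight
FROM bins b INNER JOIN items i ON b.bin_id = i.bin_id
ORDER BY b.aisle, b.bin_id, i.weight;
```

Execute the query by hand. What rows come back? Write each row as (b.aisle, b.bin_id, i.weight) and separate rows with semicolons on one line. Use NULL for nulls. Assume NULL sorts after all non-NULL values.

INNER JOIN keeps only pairs where the ON condition holds.
Matching on b.bin_id = i.bin_id.
Matched pairs: 4.

(C, 5, 19); (C, 5, NULL); (H, 8, 26); (NULL, 8, 26)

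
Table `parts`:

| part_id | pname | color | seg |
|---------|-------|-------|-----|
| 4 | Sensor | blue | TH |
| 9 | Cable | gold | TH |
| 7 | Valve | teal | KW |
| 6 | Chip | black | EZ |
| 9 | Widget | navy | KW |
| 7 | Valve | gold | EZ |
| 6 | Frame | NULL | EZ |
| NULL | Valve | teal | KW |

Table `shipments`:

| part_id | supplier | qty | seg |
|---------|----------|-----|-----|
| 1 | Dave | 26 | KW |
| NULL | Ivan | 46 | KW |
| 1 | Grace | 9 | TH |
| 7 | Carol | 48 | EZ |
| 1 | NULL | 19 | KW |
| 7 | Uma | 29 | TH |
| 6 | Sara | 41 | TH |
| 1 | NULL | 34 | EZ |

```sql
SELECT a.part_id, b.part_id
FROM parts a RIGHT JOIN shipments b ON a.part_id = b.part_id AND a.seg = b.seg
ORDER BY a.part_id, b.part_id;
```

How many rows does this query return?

RIGHT JOIN keeps every row from `shipments`; unmatched rows get NULL for `parts`'s columns.
Matching on a.part_id = b.part_id AND a.seg = b.seg. A NULL in a compared column never satisfies the condition.
- a[0] part_id=4, seg=TH → no match.
- a[1] part_id=9, seg=TH → no match.
- a[2] part_id=7, seg=KW → no match.
- a[3] part_id=6, seg=EZ → no match.
- a[4] part_id=9, seg=KW → no match.
- a[5] part_id=7, seg=EZ → 1 match(es) in b → 1 row(s).
- a[6] part_id=6, seg=EZ → no match.
- a[7] part_id=NULL, seg=KW → no match.
- 7 row(s) from b found no a partner → padded with NULL.
Total: 1 matched + 7 padded = 8 rows.

8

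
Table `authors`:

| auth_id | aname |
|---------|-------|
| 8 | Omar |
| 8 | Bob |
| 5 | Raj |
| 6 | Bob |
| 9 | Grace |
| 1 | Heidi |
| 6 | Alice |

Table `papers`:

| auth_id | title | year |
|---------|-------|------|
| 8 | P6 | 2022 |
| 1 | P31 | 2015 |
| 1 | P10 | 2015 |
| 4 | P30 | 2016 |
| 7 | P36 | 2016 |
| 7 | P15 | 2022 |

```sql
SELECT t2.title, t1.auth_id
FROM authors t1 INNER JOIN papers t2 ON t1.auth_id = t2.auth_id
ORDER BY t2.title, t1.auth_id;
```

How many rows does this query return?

INNER JOIN keeps only pairs where the ON condition holds.
Matching on t1.auth_id = t2.auth_id.
- auth_id=8: 1 matching t2 row(s), so 1 row(s) emitted.
- auth_id=8: 1 matching t2 row(s), so 1 row(s) emitted.
- auth_id=5: no matching t2 row, dropped.
- auth_id=6: no matching t2 row, dropped.
- auth_id=9: no matching t2 row, dropped.
- auth_id=1: 2 matching t2 row(s), so 2 row(s) emitted.
- auth_id=6: no matching t2 row, dropped.
Total: 4 rows.

4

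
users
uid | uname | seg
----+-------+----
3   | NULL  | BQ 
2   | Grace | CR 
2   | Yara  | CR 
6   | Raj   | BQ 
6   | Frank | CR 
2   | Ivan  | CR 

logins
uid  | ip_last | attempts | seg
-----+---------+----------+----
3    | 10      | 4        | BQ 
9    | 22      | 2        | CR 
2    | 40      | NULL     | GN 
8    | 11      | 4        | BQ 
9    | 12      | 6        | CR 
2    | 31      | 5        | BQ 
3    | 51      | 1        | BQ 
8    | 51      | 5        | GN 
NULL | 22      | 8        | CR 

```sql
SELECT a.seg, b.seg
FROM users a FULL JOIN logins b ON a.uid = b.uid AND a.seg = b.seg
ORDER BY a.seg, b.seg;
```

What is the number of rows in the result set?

FULL OUTER JOIN keeps every row from both sides; unmatched rows get NULL for the other side's columns.
Matching on a.uid = b.uid AND a.seg = b.seg. A NULL in a compared column never satisfies the condition.
Matched pairs: 2; unmatched a rows kept: 5; unmatched b rows kept: 7.
Total: 2 matched + 12 padded = 14 rows.

14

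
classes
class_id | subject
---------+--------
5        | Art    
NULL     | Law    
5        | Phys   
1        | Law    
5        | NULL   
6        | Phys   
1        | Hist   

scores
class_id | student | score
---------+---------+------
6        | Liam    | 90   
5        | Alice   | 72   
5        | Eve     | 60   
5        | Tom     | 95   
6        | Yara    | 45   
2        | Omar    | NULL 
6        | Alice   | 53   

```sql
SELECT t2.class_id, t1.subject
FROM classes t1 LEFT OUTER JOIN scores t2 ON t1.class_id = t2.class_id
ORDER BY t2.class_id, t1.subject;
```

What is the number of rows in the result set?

LEFT JOIN keeps every row from `classes`; unmatched rows get NULL for `scores`'s columns.
Matching on t1.class_id = t2.class_id. A NULL in a compared column never satisfies the condition.
- t1[0] class_id=5 → 3 match(es) in t2 → 3 row(s).
- t1[1] class_id=NULL → no match; kept with NULLs on the t2 side.
- t1[2] class_id=5 → 3 match(es) in t2 → 3 row(s).
- t1[3] class_id=1 → no match; kept with NULLs on the t2 side.
- t1[4] class_id=5 → 3 match(es) in t2 → 3 row(s).
- t1[5] class_id=6 → 3 match(es) in t2 → 3 row(s).
- t1[6] class_id=1 → no match; kept with NULLs on the t2 side.
Total: 12 matched + 3 padded = 15 rows.

15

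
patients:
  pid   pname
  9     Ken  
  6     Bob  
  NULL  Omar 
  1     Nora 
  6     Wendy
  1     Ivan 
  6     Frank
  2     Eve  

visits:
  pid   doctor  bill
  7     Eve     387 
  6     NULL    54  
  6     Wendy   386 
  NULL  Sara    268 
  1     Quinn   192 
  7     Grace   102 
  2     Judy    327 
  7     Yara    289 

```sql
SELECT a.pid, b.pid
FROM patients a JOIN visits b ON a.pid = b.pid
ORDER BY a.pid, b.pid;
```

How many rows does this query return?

9

INNER JOIN keeps only pairs where the ON condition holds.
Matching on a.pid = b.pid. A NULL in a compared column never satisfies the condition.
Matched pairs: 9.
Total: 9 rows.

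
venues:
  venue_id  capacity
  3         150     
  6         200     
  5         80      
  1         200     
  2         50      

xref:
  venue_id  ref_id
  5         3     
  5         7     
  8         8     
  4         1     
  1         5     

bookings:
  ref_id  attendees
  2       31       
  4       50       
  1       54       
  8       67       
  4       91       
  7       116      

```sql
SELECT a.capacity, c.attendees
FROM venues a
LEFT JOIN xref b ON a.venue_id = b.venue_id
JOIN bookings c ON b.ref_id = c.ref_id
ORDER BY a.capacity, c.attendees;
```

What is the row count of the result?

1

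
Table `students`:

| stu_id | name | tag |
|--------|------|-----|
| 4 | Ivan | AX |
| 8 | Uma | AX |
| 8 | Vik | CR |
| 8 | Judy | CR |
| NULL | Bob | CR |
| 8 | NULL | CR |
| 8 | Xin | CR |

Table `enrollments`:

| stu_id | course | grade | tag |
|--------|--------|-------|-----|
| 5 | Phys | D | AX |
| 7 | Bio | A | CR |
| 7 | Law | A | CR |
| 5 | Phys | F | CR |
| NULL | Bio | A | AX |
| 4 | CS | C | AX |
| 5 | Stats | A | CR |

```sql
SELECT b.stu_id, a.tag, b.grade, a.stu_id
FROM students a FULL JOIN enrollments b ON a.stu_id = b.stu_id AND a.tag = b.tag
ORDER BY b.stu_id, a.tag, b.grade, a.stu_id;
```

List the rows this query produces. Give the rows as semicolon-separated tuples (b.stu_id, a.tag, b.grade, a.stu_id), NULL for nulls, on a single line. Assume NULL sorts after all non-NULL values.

(4, AX, C, 4); (5, NULL, A, NULL); (5, NULL, D, NULL); (5, NULL, F, NULL); (7, NULL, A, NULL); (7, NULL, A, NULL); (NULL, AX, NULL, 8); (NULL, CR, NULL, 8); (NULL, CR, NULL, 8); (NULL, CR, NULL, 8); (NULL, CR, NULL, 8); (NULL, CR, NULL, NULL); (NULL, NULL, A, NULL)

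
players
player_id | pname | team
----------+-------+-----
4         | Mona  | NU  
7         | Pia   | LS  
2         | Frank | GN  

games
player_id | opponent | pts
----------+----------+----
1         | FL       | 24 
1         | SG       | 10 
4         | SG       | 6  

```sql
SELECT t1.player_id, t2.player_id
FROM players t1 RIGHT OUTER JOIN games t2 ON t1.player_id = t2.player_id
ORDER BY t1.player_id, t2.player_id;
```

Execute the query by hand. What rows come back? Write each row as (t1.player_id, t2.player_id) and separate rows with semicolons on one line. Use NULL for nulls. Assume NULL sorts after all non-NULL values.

(4, 4); (NULL, 1); (NULL, 1)

RIGHT JOIN keeps every row from `games`; unmatched rows get NULL for `players`'s columns.
Matching on t1.player_id = t2.player_id.
Matched pairs: 1; unmatched t2 rows kept: 2.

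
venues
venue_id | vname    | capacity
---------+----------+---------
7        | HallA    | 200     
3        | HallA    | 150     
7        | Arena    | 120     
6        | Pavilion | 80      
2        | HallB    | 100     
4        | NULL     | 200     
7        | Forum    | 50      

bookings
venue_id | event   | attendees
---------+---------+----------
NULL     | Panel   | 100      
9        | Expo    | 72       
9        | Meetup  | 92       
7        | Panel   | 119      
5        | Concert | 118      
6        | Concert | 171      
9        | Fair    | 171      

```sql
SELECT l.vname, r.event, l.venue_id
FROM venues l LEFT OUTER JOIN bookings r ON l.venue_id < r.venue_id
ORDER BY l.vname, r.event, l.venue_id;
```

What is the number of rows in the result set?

31

LEFT JOIN keeps every row from `venues`; unmatched rows get NULL for `bookings`'s columns.
Matching on l.venue_id < r.venue_id. A NULL in a compared column never satisfies the condition.
Matched pairs: 31; unmatched l rows kept: 0.
Total: 31 rows.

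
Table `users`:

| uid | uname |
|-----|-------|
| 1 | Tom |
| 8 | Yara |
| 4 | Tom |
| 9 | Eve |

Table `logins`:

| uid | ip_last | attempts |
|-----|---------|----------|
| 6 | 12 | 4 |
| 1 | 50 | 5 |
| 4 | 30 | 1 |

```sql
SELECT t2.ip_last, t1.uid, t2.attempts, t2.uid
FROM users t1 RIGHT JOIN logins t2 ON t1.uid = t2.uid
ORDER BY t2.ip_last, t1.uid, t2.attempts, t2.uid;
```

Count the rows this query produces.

3

RIGHT JOIN keeps every row from `logins`; unmatched rows get NULL for `users`'s columns.
Matching on t1.uid = t2.uid.
Matched pairs: 2; unmatched t2 rows kept: 1.
Total: 2 matched + 1 padded = 3 rows.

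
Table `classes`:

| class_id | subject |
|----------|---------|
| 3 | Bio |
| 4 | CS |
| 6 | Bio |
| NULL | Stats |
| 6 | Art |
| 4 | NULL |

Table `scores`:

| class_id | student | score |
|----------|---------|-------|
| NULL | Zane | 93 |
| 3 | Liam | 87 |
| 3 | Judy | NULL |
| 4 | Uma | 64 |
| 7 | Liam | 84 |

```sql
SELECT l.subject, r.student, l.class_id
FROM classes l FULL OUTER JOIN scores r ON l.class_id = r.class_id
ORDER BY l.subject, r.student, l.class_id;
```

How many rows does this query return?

FULL OUTER JOIN keeps every row from both sides; unmatched rows get NULL for the other side's columns.
Matching on l.class_id = r.class_id. A NULL in a compared column never satisfies the condition.
- class_id=3: 2 matching r row(s), so 2 row(s) emitted.
- class_id=4: 1 matching r row(s), so 1 row(s) emitted.
- class_id=6: no r row matches, row kept with r columns NULL.
- class_id=NULL: no r row matches, row kept with r columns NULL.
- class_id=6: no r row matches, row kept with r columns NULL.
- class_id=4: 1 matching r row(s), so 1 row(s) emitted.
- plus 2 unmatched r row(s), each kept with NULL l columns.
Total: 4 matched + 5 padded = 9 rows.

9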